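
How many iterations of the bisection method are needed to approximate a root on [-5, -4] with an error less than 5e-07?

We need (b-a)/2^n ≤ 5e-07
(-4 - (-5))/2^n ≤ 5e-07
1/2^n ≤ 5e-07
2^n ≥ 2000000
n ≥ log₂(2000000) = 20.93
n ≥ 21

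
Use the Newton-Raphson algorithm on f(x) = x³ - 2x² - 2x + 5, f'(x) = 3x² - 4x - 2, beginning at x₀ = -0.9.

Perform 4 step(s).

f(x) = x³ - 2x² - 2x + 5
f'(x) = 3x² - 4x - 2
x₀ = -0.9

Newton-Raphson formula: x_{n+1} = x_n - f(x_n)/f'(x_n)

Iteration 1:
  f(-0.900000) = 4.451000
  f'(-0.900000) = 4.030000
  x_1 = -0.900000 - 4.451000/4.030000 = -2.004467
Iteration 2:
  f(-2.004467) = -7.080557
  f'(-2.004467) = 18.071524
  x_2 = -2.004467 - (-7.080557)/18.071524 = -1.612659
Iteration 3:
  f(-1.612659) = -1.170014
  f'(-1.612659) = 12.252645
  x_3 = -1.612659 - (-1.170014)/12.252645 = -1.517168
Iteration 4:
  f(-1.517168) = -0.061481
  f'(-1.517168) = 10.974073
  x_4 = -1.517168 - (-0.061481)/10.974073 = -1.511566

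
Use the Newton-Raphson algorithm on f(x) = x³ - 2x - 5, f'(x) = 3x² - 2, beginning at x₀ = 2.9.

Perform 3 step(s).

f(x) = x³ - 2x - 5
f'(x) = 3x² - 2
x₀ = 2.9

Newton-Raphson formula: x_{n+1} = x_n - f(x_n)/f'(x_n)

Iteration 1:
  f(2.900000) = 13.589000
  f'(2.900000) = 23.230000
  x_1 = 2.900000 - 13.589000/23.230000 = 2.315024
Iteration 2:
  f(2.315024) = 2.776939
  f'(2.315024) = 14.078004
  x_2 = 2.315024 - 2.776939/14.078004 = 2.117770
Iteration 3:
  f(2.117770) = 0.262551
  f'(2.117770) = 11.454848
  x_3 = 2.117770 - 0.262551/11.454848 = 2.094849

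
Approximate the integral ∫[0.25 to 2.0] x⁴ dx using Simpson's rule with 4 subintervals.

f(x) = x⁴
a = 0.25, b = 2.0, n = 4
h = (b - a)/n = 0.437500

Simpson's rule: (h/3)[f(x₀) + 4f(x₁) + 2f(x₂) + ... + f(xₙ)]

x_0 = 0.2500, f(x_0) = 0.003906, coefficient = 1
x_1 = 0.6875, f(x_1) = 0.223404, coefficient = 4
x_2 = 1.1250, f(x_2) = 1.601807, coefficient = 2
x_3 = 1.5625, f(x_3) = 5.960464, coefficient = 4
x_4 = 2.0000, f(x_4) = 16.000000, coefficient = 1

I ≈ (0.437500/3) × 43.942993 = 6.408353
Exact value: 6.399805
Error: 0.008548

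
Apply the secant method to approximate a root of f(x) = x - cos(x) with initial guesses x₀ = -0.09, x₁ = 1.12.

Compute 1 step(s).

f(x) = x - cos(x)
x₀ = -0.09, x₁ = 1.12

Secant formula: x_{n+1} = x_n - f(x_n)(x_n - x_{n-1})/(f(x_n) - f(x_{n-1}))

Iteration 1:
  f(-0.090000) = -1.085953
  f(1.120000) = 0.684318
  x_2 = 1.120000 - 0.684318×(1.120000 - (-0.090000))/(0.684318 - (-1.085953))
       = 0.652261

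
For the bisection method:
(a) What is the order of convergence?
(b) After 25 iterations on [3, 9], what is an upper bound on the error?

(a) Bisection has linear (order 1) convergence; the error is halved each step.

(b) Error bound = (b-a)/2^n = (9 - 3)/2^{25}
    = 6/2^{25}

(a) 1 (linear); (b) error ≤ 1.79e-07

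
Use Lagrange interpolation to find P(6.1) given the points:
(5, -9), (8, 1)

Lagrange interpolation formula:
P(x) = Σ yᵢ × Lᵢ(x)
where Lᵢ(x) = Π_{j≠i} (x - xⱼ)/(xᵢ - xⱼ)

L_0(6.1) = (6.1 - 8)/(5 - 8) = 0.633333
L_1(6.1) = (6.1 - 5)/(8 - 5) = 0.366667

P(6.1) = (-9)×L_0(6.1) + 1×L_1(6.1)
P(6.1) = -5.333333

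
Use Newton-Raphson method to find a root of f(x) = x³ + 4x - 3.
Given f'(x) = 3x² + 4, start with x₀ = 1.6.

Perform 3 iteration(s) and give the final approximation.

f(x) = x³ + 4x - 3
f'(x) = 3x² + 4
x₀ = 1.6

Newton-Raphson formula: x_{n+1} = x_n - f(x_n)/f'(x_n)

Iteration 1:
  f(1.600000) = 7.496000
  f'(1.600000) = 11.680000
  x_1 = 1.600000 - 7.496000/11.680000 = 0.958219
Iteration 2:
  f(0.958219) = 1.712698
  f'(0.958219) = 6.754552
  x_2 = 0.958219 - 1.712698/6.754552 = 0.704657
Iteration 3:
  f(0.704657) = 0.168520
  f'(0.704657) = 5.489625
  x_3 = 0.704657 - 0.168520/5.489625 = 0.673959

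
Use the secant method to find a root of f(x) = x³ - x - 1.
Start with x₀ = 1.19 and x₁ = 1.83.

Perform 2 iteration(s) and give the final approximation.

f(x) = x³ - x - 1
x₀ = 1.19, x₁ = 1.83

Secant formula: x_{n+1} = x_n - f(x_n)(x_n - x_{n-1})/(f(x_n) - f(x_{n-1}))

Iteration 1:
  f(1.190000) = -0.504841
  f(1.830000) = 3.298487
  x_2 = 1.830000 - 3.298487×(1.830000 - 1.190000)/(3.298487 - (-0.504841))
       = 1.274951
Iteration 2:
  f(1.830000) = 3.298487
  f(1.274951) = -0.202516
  x_3 = 1.274951 - (-0.202516)×(1.274951 - 1.830000)/(-0.202516 - 3.298487)
       = 1.307058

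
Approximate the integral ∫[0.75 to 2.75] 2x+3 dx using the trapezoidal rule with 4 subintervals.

f(x) = 2x+3
a = 0.75, b = 2.75, n = 4
h = (b - a)/n = 0.500000

Trapezoidal rule: (h/2)[f(x₀) + 2f(x₁) + 2f(x₂) + ... + f(xₙ)]

x_0 = 0.7500, f(x_0) = 4.500000, coefficient = 1
x_1 = 1.2500, f(x_1) = 5.500000, coefficient = 2
x_2 = 1.7500, f(x_2) = 6.500000, coefficient = 2
x_3 = 2.2500, f(x_3) = 7.500000, coefficient = 2
x_4 = 2.7500, f(x_4) = 8.500000, coefficient = 1

I ≈ (0.500000/2) × 52.000000 = 13.000000
Exact value: 13.000000
Error: 0.000000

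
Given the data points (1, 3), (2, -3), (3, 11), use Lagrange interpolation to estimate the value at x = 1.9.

Lagrange interpolation formula:
P(x) = Σ yᵢ × Lᵢ(x)
where Lᵢ(x) = Π_{j≠i} (x - xⱼ)/(xᵢ - xⱼ)

L_0(1.9) = (1.9 - 2)/(1 - 2) × (1.9 - 3)/(1 - 3) = 0.055000
L_1(1.9) = (1.9 - 1)/(2 - 1) × (1.9 - 3)/(2 - 3) = 0.990000
L_2(1.9) = (1.9 - 1)/(3 - 1) × (1.9 - 2)/(3 - 2) = -0.045000

P(1.9) = 3×L_0(1.9) + (-3)×L_1(1.9) + 11×L_2(1.9)
P(1.9) = -3.300000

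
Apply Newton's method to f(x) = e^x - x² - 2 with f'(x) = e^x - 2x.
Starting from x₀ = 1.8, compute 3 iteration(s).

f(x) = e^x - x² - 2
f'(x) = e^x - 2x
x₀ = 1.8

Newton-Raphson formula: x_{n+1} = x_n - f(x_n)/f'(x_n)

Iteration 1:
  f(1.800000) = 0.809647
  f'(1.800000) = 2.449647
  x_1 = 1.800000 - 0.809647/2.449647 = 1.469484
Iteration 2:
  f(1.469484) = 0.187608
  f'(1.469484) = 1.408024
  x_2 = 1.469484 - 0.187608/1.408024 = 1.336242
Iteration 3:
  f(1.336242) = 0.019175
  f'(1.336242) = 1.132234
  x_3 = 1.336242 - 0.019175/1.132234 = 1.319306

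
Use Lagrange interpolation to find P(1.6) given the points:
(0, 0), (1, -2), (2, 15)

Lagrange interpolation formula:
P(x) = Σ yᵢ × Lᵢ(x)
where Lᵢ(x) = Π_{j≠i} (x - xⱼ)/(xᵢ - xⱼ)

L_0(1.6) = (1.6 - 1)/(0 - 1) × (1.6 - 2)/(0 - 2) = -0.120000
L_1(1.6) = (1.6 - 0)/(1 - 0) × (1.6 - 2)/(1 - 2) = 0.640000
L_2(1.6) = (1.6 - 0)/(2 - 0) × (1.6 - 1)/(2 - 1) = 0.480000

P(1.6) = 0×L_0(1.6) + (-2)×L_1(1.6) + 15×L_2(1.6)
P(1.6) = 5.920000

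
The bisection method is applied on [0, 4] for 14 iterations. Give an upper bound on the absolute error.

Bisection error bound: |error| ≤ (b-a)/2^n
|error| ≤ (4 - 0)/2^14 = 4/2^14
|error| ≤ 0.0002441406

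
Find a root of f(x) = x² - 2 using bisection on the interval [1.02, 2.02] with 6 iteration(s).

f(x) = x² - 2
Initial interval: [1.02, 2.02]

Iteration 1:
  c_1 = (1.020000 + 2.020000)/2 = 1.520000
  f(c_1) = f(1.520000) = 0.310400
  f(a) × f(c) < 0, new interval: [1.020000, 1.520000]
Iteration 2:
  c_2 = (1.020000 + 1.520000)/2 = 1.270000
  f(c_2) = f(1.270000) = -0.387100
  f(a) × f(c) ≥ 0, new interval: [1.270000, 1.520000]
Iteration 3:
  c_3 = (1.270000 + 1.520000)/2 = 1.395000
  f(c_3) = f(1.395000) = -0.053975
  f(a) × f(c) ≥ 0, new interval: [1.395000, 1.520000]
Iteration 4:
  c_4 = (1.395000 + 1.520000)/2 = 1.457500
  f(c_4) = f(1.457500) = 0.124306
  f(a) × f(c) < 0, new interval: [1.395000, 1.457500]
Iteration 5:
  c_5 = (1.395000 + 1.457500)/2 = 1.426250
  f(c_5) = f(1.426250) = 0.034189
  f(a) × f(c) < 0, new interval: [1.395000, 1.426250]
Iteration 6:
  c_6 = (1.395000 + 1.426250)/2 = 1.410625
  f(c_6) = f(1.410625) = -0.010137
  f(a) × f(c) ≥ 0, new interval: [1.410625, 1.426250]

After 6 iteration(s), the approximation is c_6 = 1.410625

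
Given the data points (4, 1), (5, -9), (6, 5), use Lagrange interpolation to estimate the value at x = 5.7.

Lagrange interpolation formula:
P(x) = Σ yᵢ × Lᵢ(x)
where Lᵢ(x) = Π_{j≠i} (x - xⱼ)/(xᵢ - xⱼ)

L_0(5.7) = (5.7 - 5)/(4 - 5) × (5.7 - 6)/(4 - 6) = -0.105000
L_1(5.7) = (5.7 - 4)/(5 - 4) × (5.7 - 6)/(5 - 6) = 0.510000
L_2(5.7) = (5.7 - 4)/(6 - 4) × (5.7 - 5)/(6 - 5) = 0.595000

P(5.7) = 1×L_0(5.7) + (-9)×L_1(5.7) + 5×L_2(5.7)
P(5.7) = -1.720000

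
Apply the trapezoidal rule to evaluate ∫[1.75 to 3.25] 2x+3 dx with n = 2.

f(x) = 2x+3
a = 1.75, b = 3.25, n = 2
h = (b - a)/n = 0.750000

Trapezoidal rule: (h/2)[f(x₀) + 2f(x₁) + 2f(x₂) + ... + f(xₙ)]

x_0 = 1.7500, f(x_0) = 6.500000, coefficient = 1
x_1 = 2.5000, f(x_1) = 8.000000, coefficient = 2
x_2 = 3.2500, f(x_2) = 9.500000, coefficient = 1

I ≈ (0.750000/2) × 32.000000 = 12.000000
Exact value: 12.000000
Error: 0.000000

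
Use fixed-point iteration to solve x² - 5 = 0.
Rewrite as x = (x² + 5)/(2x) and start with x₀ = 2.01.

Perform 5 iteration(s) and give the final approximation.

Equation: x² - 5 = 0
Fixed-point form: x = (x² + 5)/(2x)
x₀ = 2.01

x_1 = g(2.010000) = 2.248781
x_2 = g(2.248781) = 2.236104
x_3 = g(2.236104) = 2.236068
x_4 = g(2.236068) = 2.236068
x_5 = g(2.236068) = 2.236068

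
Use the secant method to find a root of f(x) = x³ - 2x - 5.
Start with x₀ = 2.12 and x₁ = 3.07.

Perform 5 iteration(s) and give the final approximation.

f(x) = x³ - 2x - 5
x₀ = 2.12, x₁ = 3.07

Secant formula: x_{n+1} = x_n - f(x_n)(x_n - x_{n-1})/(f(x_n) - f(x_{n-1}))

Iteration 1:
  f(2.120000) = 0.288128
  f(3.070000) = 17.794443
  x_2 = 3.070000 - 17.794443×(3.070000 - 2.120000)/(17.794443 - 0.288128)
       = 2.104364
Iteration 2:
  f(3.070000) = 17.794443
  f(2.104364) = 0.110132
  x_3 = 2.104364 - 0.110132×(2.104364 - 3.070000)/(0.110132 - 17.794443)
       = 2.098351
Iteration 3:
  f(2.104364) = 0.110132
  f(2.098351) = 0.042496
  x_4 = 2.098351 - 0.042496×(2.098351 - 2.104364)/(0.042496 - 0.110132)
       = 2.094572
Iteration 4:
  f(2.098351) = 0.042496
  f(2.094572) = 0.000233
  x_5 = 2.094572 - 0.000233×(2.094572 - 2.098351)/(0.000233 - 0.042496)
       = 2.094552
Iteration 5:
  f(2.094572) = 0.000233
  f(2.094552) = 0.000000
  x_6 = 2.094552 - 0.000000×(2.094552 - 2.094572)/(0.000000 - 0.000233)
       = 2.094551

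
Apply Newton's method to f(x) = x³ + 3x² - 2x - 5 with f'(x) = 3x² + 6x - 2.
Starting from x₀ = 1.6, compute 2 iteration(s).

f(x) = x³ + 3x² - 2x - 5
f'(x) = 3x² + 6x - 2
x₀ = 1.6

Newton-Raphson formula: x_{n+1} = x_n - f(x_n)/f'(x_n)

Iteration 1:
  f(1.600000) = 3.576000
  f'(1.600000) = 15.280000
  x_1 = 1.600000 - 3.576000/15.280000 = 1.365969
Iteration 2:
  f(1.365969) = 0.414393
  f'(1.365969) = 11.793422
  x_2 = 1.365969 - 0.414393/11.793422 = 1.330831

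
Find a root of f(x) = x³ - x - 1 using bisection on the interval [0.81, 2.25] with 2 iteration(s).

f(x) = x³ - x - 1
Initial interval: [0.81, 2.25]

Iteration 1:
  c_1 = (0.810000 + 2.250000)/2 = 1.530000
  f(c_1) = f(1.530000) = 1.051577
  f(a) × f(c) < 0, new interval: [0.810000, 1.530000]
Iteration 2:
  c_2 = (0.810000 + 1.530000)/2 = 1.170000
  f(c_2) = f(1.170000) = -0.568387
  f(a) × f(c) ≥ 0, new interval: [1.170000, 1.530000]

After 2 iteration(s), the approximation is c_2 = 1.170000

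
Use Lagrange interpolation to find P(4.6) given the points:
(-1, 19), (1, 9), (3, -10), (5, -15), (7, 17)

Lagrange interpolation formula:
P(x) = Σ yᵢ × Lᵢ(x)
where Lᵢ(x) = Π_{j≠i} (x - xⱼ)/(xᵢ - xⱼ)

L_0(4.6) = (4.6 - 1)/(-1 - 1) × (4.6 - 3)/(-1 - 3) × (4.6 - 5)/(-1 - 5) × (4.6 - 7)/(-1 - 7) = 0.014400
L_1(4.6) = (4.6 - (-1))/(1 - (-1)) × (4.6 - 3)/(1 - 3) × (4.6 - 5)/(1 - 5) × (4.6 - 7)/(1 - 7) = -0.089600
L_2(4.6) = (4.6 - (-1))/(3 - (-1)) × (4.6 - 1)/(3 - 1) × (4.6 - 5)/(3 - 5) × (4.6 - 7)/(3 - 7) = 0.302400
L_3(4.6) = (4.6 - (-1))/(5 - (-1)) × (4.6 - 1)/(5 - 1) × (4.6 - 3)/(5 - 3) × (4.6 - 7)/(5 - 7) = 0.806400
L_4(4.6) = (4.6 - (-1))/(7 - (-1)) × (4.6 - 1)/(7 - 1) × (4.6 - 3)/(7 - 3) × (4.6 - 5)/(7 - 5) = -0.033600

P(4.6) = 19×L_0(4.6) + 9×L_1(4.6) + (-10)×L_2(4.6) + (-15)×L_3(4.6) + 17×L_4(4.6)
P(4.6) = -16.224000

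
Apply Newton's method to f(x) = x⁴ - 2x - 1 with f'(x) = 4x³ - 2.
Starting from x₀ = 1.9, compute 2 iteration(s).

f(x) = x⁴ - 2x - 1
f'(x) = 4x³ - 2
x₀ = 1.9

Newton-Raphson formula: x_{n+1} = x_n - f(x_n)/f'(x_n)

Iteration 1:
  f(1.900000) = 8.232100
  f'(1.900000) = 25.436000
  x_1 = 1.900000 - 8.232100/25.436000 = 1.576360
Iteration 2:
  f(1.576360) = 2.022066
  f'(1.576360) = 13.668465
  x_2 = 1.576360 - 2.022066/13.668465 = 1.428424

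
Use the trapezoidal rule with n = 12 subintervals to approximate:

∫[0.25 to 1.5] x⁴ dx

f(x) = x⁴
a = 0.25, b = 1.5, n = 12
h = (b - a)/n = 0.104167

Trapezoidal rule: (h/2)[f(x₀) + 2f(x₁) + 2f(x₂) + ... + f(xₙ)]

x_0 = 0.2500, f(x_0) = 0.003906, coefficient = 1
x_1 = 0.3542, f(x_1) = 0.015734, coefficient = 2
x_2 = 0.4583, f(x_2) = 0.044129, coefficient = 2
x_3 = 0.5625, f(x_3) = 0.100113, coefficient = 2
x_4 = 0.6667, f(x_4) = 0.197531, coefficient = 2
x_5 = 0.7708, f(x_5) = 0.353055, coefficient = 2
x_6 = 0.8750, f(x_6) = 0.586182, coefficient = 2
x_7 = 0.9792, f(x_7) = 0.919235, coefficient = 2
x_8 = 1.0833, f(x_8) = 1.377363, coefficient = 2
x_9 = 1.1875, f(x_9) = 1.988541, coefficient = 2
x_10 = 1.2917, f(x_10) = 2.783568, coefficient = 2
x_11 = 1.3958, f(x_11) = 3.796070, coefficient = 2
x_12 = 1.5000, f(x_12) = 5.062500, coefficient = 1

I ≈ (0.104167/2) × 29.389446 = 1.530700
Exact value: 1.518555
Error: 0.012146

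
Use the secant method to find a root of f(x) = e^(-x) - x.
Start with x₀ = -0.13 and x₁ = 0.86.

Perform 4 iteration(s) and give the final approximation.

f(x) = e^(-x) - x
x₀ = -0.13, x₁ = 0.86

Secant formula: x_{n+1} = x_n - f(x_n)(x_n - x_{n-1})/(f(x_n) - f(x_{n-1}))

Iteration 1:
  f(-0.130000) = 1.268828
  f(0.860000) = -0.436838
  x_2 = 0.860000 - (-0.436838)×(0.860000 - (-0.130000))/(-0.436838 - 1.268828)
       = 0.606451
Iteration 2:
  f(0.860000) = -0.436838
  f(0.606451) = -0.061169
  x_3 = 0.606451 - (-0.061169)×(0.606451 - 0.860000)/(-0.061169 - (-0.436838))
       = 0.565167
Iteration 3:
  f(0.606451) = -0.061169
  f(0.565167) = 0.003098
  x_4 = 0.565167 - 0.003098×(0.565167 - 0.606451)/(0.003098 - (-0.061169))
       = 0.567157
Iteration 4:
  f(0.565167) = 0.003098
  f(0.567157) = -0.000022
  x_5 = 0.567157 - (-0.000022)×(0.567157 - 0.565167)/(-0.000022 - 0.003098)
       = 0.567143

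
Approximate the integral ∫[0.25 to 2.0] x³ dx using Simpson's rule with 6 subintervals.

f(x) = x³
a = 0.25, b = 2.0, n = 6
h = (b - a)/n = 0.291667

Simpson's rule: (h/3)[f(x₀) + 4f(x₁) + 2f(x₂) + ... + f(xₙ)]

x_0 = 0.2500, f(x_0) = 0.015625, coefficient = 1
x_1 = 0.5417, f(x_1) = 0.158927, coefficient = 4
x_2 = 0.8333, f(x_2) = 0.578704, coefficient = 2
x_3 = 1.1250, f(x_3) = 1.423828, coefficient = 4
x_4 = 1.4167, f(x_4) = 2.843171, coefficient = 2
x_5 = 1.7083, f(x_5) = 4.985605, coefficient = 4
x_6 = 2.0000, f(x_6) = 8.000000, coefficient = 1

I ≈ (0.291667/3) × 41.132813 = 3.999023
Exact value: 3.999023
Error: 0.000000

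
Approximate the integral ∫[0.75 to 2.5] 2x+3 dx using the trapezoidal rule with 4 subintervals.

f(x) = 2x+3
a = 0.75, b = 2.5, n = 4
h = (b - a)/n = 0.437500

Trapezoidal rule: (h/2)[f(x₀) + 2f(x₁) + 2f(x₂) + ... + f(xₙ)]

x_0 = 0.7500, f(x_0) = 4.500000, coefficient = 1
x_1 = 1.1875, f(x_1) = 5.375000, coefficient = 2
x_2 = 1.6250, f(x_2) = 6.250000, coefficient = 2
x_3 = 2.0625, f(x_3) = 7.125000, coefficient = 2
x_4 = 2.5000, f(x_4) = 8.000000, coefficient = 1

I ≈ (0.437500/2) × 50.000000 = 10.937500
Exact value: 10.937500
Error: 0.000000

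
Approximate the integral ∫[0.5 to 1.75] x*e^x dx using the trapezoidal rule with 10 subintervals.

f(x) = x*e^x
a = 0.5, b = 1.75, n = 10
h = (b - a)/n = 0.125000

Trapezoidal rule: (h/2)[f(x₀) + 2f(x₁) + 2f(x₂) + ... + f(xₙ)]

x_0 = 0.5000, f(x_0) = 0.824361, coefficient = 1
x_1 = 0.6250, f(x_1) = 1.167654, coefficient = 2
x_2 = 0.7500, f(x_2) = 1.587750, coefficient = 2
x_3 = 0.8750, f(x_3) = 2.099016, coefficient = 2
x_4 = 1.0000, f(x_4) = 2.718282, coefficient = 2
x_5 = 1.1250, f(x_5) = 3.465244, coefficient = 2
x_6 = 1.2500, f(x_6) = 4.362929, coefficient = 2
x_7 = 1.3750, f(x_7) = 5.438230, coefficient = 2
x_8 = 1.5000, f(x_8) = 6.722534, coefficient = 2
x_9 = 1.6250, f(x_9) = 8.252431, coefficient = 2
x_10 = 1.7500, f(x_10) = 10.070555, coefficient = 1

I ≈ (0.125000/2) × 82.523054 = 5.157691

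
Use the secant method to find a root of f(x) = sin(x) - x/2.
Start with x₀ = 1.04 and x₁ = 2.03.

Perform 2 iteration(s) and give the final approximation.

f(x) = sin(x) - x/2
x₀ = 1.04, x₁ = 2.03

Secant formula: x_{n+1} = x_n - f(x_n)(x_n - x_{n-1})/(f(x_n) - f(x_{n-1}))

Iteration 1:
  f(1.040000) = 0.342404
  f(2.030000) = -0.118594
  x_2 = 2.030000 - (-0.118594)×(2.030000 - 1.040000)/(-0.118594 - 0.342404)
       = 1.775317
Iteration 2:
  f(2.030000) = -0.118594
  f(1.775317) = 0.091500
  x_3 = 1.775317 - 0.091500×(1.775317 - 2.030000)/(0.091500 - (-0.118594))
       = 1.886236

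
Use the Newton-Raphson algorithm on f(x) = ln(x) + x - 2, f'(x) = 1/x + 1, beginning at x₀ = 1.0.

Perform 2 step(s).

f(x) = ln(x) + x - 2
f'(x) = 1/x + 1
x₀ = 1.0

Newton-Raphson formula: x_{n+1} = x_n - f(x_n)/f'(x_n)

Iteration 1:
  f(1.000000) = -1.000000
  f'(1.000000) = 2.000000
  x_1 = 1.000000 - (-1.000000)/2.000000 = 1.500000
Iteration 2:
  f(1.500000) = -0.094535
  f'(1.500000) = 1.666667
  x_2 = 1.500000 - (-0.094535)/1.666667 = 1.556721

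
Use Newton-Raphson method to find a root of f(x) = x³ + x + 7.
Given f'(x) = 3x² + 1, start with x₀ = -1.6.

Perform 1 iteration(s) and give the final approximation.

f(x) = x³ + x + 7
f'(x) = 3x² + 1
x₀ = -1.6

Newton-Raphson formula: x_{n+1} = x_n - f(x_n)/f'(x_n)

Iteration 1:
  f(-1.600000) = 1.304000
  f'(-1.600000) = 8.680000
  x_1 = -1.600000 - 1.304000/8.680000 = -1.750230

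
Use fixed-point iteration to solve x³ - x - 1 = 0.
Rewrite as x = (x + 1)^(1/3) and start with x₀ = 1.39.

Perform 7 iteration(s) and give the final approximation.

Equation: x³ - x - 1 = 0
Fixed-point form: x = (x + 1)^(1/3)
x₀ = 1.39

x_1 = g(1.390000) = 1.337004
x_2 = g(1.337004) = 1.327048
x_3 = g(1.327048) = 1.325160
x_4 = g(1.325160) = 1.324802
x_5 = g(1.324802) = 1.324734
x_6 = g(1.324734) = 1.324721
x_7 = g(1.324721) = 1.324719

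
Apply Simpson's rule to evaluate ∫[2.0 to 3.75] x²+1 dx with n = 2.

f(x) = x²+1
a = 2.0, b = 3.75, n = 2
h = (b - a)/n = 0.875000

Simpson's rule: (h/3)[f(x₀) + 4f(x₁) + 2f(x₂) + ... + f(xₙ)]

x_0 = 2.0000, f(x_0) = 5.000000, coefficient = 1
x_1 = 2.8750, f(x_1) = 9.265625, coefficient = 4
x_2 = 3.7500, f(x_2) = 15.062500, coefficient = 1

I ≈ (0.875000/3) × 57.125000 = 16.661458
Exact value: 16.661458
Error: 0.000000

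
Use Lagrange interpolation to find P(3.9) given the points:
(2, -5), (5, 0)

Lagrange interpolation formula:
P(x) = Σ yᵢ × Lᵢ(x)
where Lᵢ(x) = Π_{j≠i} (x - xⱼ)/(xᵢ - xⱼ)

L_0(3.9) = (3.9 - 5)/(2 - 5) = 0.366667
L_1(3.9) = (3.9 - 2)/(5 - 2) = 0.633333

P(3.9) = (-5)×L_0(3.9) + 0×L_1(3.9)
P(3.9) = -1.833333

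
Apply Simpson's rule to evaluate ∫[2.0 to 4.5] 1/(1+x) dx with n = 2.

f(x) = 1/(1+x)
a = 2.0, b = 4.5, n = 2
h = (b - a)/n = 1.250000

Simpson's rule: (h/3)[f(x₀) + 4f(x₁) + 2f(x₂) + ... + f(xₙ)]

x_0 = 2.0000, f(x_0) = 0.333333, coefficient = 1
x_1 = 3.2500, f(x_1) = 0.235294, coefficient = 4
x_2 = 4.5000, f(x_2) = 0.181818, coefficient = 1

I ≈ (1.250000/3) × 1.456328 = 0.606803
Exact value: 0.606136
Error: 0.000668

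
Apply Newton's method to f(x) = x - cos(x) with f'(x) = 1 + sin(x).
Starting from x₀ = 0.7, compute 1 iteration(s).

f(x) = x - cos(x)
f'(x) = 1 + sin(x)
x₀ = 0.7

Newton-Raphson formula: x_{n+1} = x_n - f(x_n)/f'(x_n)

Iteration 1:
  f(0.700000) = -0.064842
  f'(0.700000) = 1.644218
  x_1 = 0.700000 - (-0.064842)/1.644218 = 0.739436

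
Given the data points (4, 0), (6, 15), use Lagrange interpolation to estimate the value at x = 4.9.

Lagrange interpolation formula:
P(x) = Σ yᵢ × Lᵢ(x)
where Lᵢ(x) = Π_{j≠i} (x - xⱼ)/(xᵢ - xⱼ)

L_0(4.9) = (4.9 - 6)/(4 - 6) = 0.550000
L_1(4.9) = (4.9 - 4)/(6 - 4) = 0.450000

P(4.9) = 0×L_0(4.9) + 15×L_1(4.9)
P(4.9) = 6.750000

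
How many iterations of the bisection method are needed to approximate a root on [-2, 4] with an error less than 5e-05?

We need (b-a)/2^n ≤ 5e-05
(4 - (-2))/2^n ≤ 5e-05
6/2^n ≤ 5e-05
2^n ≥ 120000
n ≥ log₂(120000) = 16.87
n ≥ 17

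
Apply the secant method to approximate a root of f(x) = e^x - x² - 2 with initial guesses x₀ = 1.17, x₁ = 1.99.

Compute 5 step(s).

f(x) = e^x - x² - 2
x₀ = 1.17, x₁ = 1.99

Secant formula: x_{n+1} = x_n - f(x_n)(x_n - x_{n-1})/(f(x_n) - f(x_{n-1}))

Iteration 1:
  f(1.170000) = -0.146907
  f(1.990000) = 1.355434
  x_2 = 1.990000 - 1.355434×(1.990000 - 1.170000)/(1.355434 - (-0.146907))
       = 1.250184
Iteration 2:
  f(1.990000) = 1.355434
  f(1.250184) = -0.071975
  x_3 = 1.250184 - (-0.071975)×(1.250184 - 1.990000)/(-0.071975 - 1.355434)
       = 1.287488
Iteration 3:
  f(1.250184) = -0.071975
  f(1.287488) = -0.033953
  x_4 = 1.287488 - (-0.033953)×(1.287488 - 1.250184)/(-0.033953 - (-0.071975))
       = 1.320800
Iteration 4:
  f(1.287488) = -0.033953
  f(1.320800) = 0.001904
  x_5 = 1.320800 - 0.001904×(1.320800 - 1.287488)/(0.001904 - (-0.033953))
       = 1.319031
Iteration 5:
  f(1.320800) = 0.001904
  f(1.319031) = -0.000048
  x_6 = 1.319031 - (-0.000048)×(1.319031 - 1.320800)/(-0.000048 - 0.001904)
       = 1.319074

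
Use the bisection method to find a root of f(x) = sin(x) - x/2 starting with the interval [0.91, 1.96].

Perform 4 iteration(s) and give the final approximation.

f(x) = sin(x) - x/2
Initial interval: [0.91, 1.96]

Iteration 1:
  c_1 = (0.910000 + 1.960000)/2 = 1.435000
  f(c_1) = f(1.435000) = 0.273294
  f(a) × f(c) ≥ 0, new interval: [1.435000, 1.960000]
Iteration 2:
  c_2 = (1.435000 + 1.960000)/2 = 1.697500
  f(c_2) = f(1.697500) = 0.143234
  f(a) × f(c) ≥ 0, new interval: [1.697500, 1.960000]
Iteration 3:
  c_3 = (1.697500 + 1.960000)/2 = 1.828750
  f(c_3) = f(1.828750) = 0.052539
  f(a) × f(c) ≥ 0, new interval: [1.828750, 1.960000]
Iteration 4:
  c_4 = (1.828750 + 1.960000)/2 = 1.894375
  f(c_4) = f(1.894375) = 0.000916
  f(a) × f(c) ≥ 0, new interval: [1.894375, 1.960000]

After 4 iteration(s), the approximation is c_4 = 1.894375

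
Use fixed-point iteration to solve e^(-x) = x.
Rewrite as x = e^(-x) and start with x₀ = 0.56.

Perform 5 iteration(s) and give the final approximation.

Equation: e^(-x) = x
Fixed-point form: x = e^(-x)
x₀ = 0.56

x_1 = g(0.560000) = 0.571209
x_2 = g(0.571209) = 0.564842
x_3 = g(0.564842) = 0.568450
x_4 = g(0.568450) = 0.566403
x_5 = g(0.566403) = 0.567563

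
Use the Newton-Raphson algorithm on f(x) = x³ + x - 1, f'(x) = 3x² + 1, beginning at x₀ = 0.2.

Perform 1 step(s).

f(x) = x³ + x - 1
f'(x) = 3x² + 1
x₀ = 0.2

Newton-Raphson formula: x_{n+1} = x_n - f(x_n)/f'(x_n)

Iteration 1:
  f(0.200000) = -0.792000
  f'(0.200000) = 1.120000
  x_1 = 0.200000 - (-0.792000)/1.120000 = 0.907143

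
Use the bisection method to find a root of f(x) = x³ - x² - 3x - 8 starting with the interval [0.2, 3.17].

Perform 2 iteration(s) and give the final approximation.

f(x) = x³ - x² - 3x - 8
Initial interval: [0.2, 3.17]

Iteration 1:
  c_1 = (0.200000 + 3.170000)/2 = 1.685000
  f(c_1) = f(1.685000) = -11.110131
  f(a) × f(c) ≥ 0, new interval: [1.685000, 3.170000]
Iteration 2:
  c_2 = (1.685000 + 3.170000)/2 = 2.427500
  f(c_2) = f(2.427500) = -6.870590
  f(a) × f(c) ≥ 0, new interval: [2.427500, 3.170000]

After 2 iteration(s), the approximation is c_2 = 2.427500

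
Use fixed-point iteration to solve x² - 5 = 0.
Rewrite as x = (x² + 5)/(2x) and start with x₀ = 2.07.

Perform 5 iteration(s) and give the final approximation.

Equation: x² - 5 = 0
Fixed-point form: x = (x² + 5)/(2x)
x₀ = 2.07

x_1 = g(2.070000) = 2.242729
x_2 = g(2.242729) = 2.236078
x_3 = g(2.236078) = 2.236068
x_4 = g(2.236068) = 2.236068
x_5 = g(2.236068) = 2.236068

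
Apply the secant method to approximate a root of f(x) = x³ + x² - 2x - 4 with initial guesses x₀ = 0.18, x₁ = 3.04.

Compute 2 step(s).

f(x) = x³ + x² - 2x - 4
x₀ = 0.18, x₁ = 3.04

Secant formula: x_{n+1} = x_n - f(x_n)(x_n - x_{n-1})/(f(x_n) - f(x_{n-1}))

Iteration 1:
  f(0.180000) = -4.321768
  f(3.040000) = 27.256064
  x_2 = 3.040000 - 27.256064×(3.040000 - 0.180000)/(27.256064 - (-4.321768))
       = 0.571422
Iteration 2:
  f(3.040000) = 27.256064
  f(0.571422) = -4.629738
  x_3 = 0.571422 - (-4.629738)×(0.571422 - 3.040000)/(-4.629738 - 27.256064)
       = 0.929853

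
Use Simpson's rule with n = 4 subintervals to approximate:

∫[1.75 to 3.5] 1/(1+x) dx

f(x) = 1/(1+x)
a = 1.75, b = 3.5, n = 4
h = (b - a)/n = 0.437500

Simpson's rule: (h/3)[f(x₀) + 4f(x₁) + 2f(x₂) + ... + f(xₙ)]

x_0 = 1.7500, f(x_0) = 0.363636, coefficient = 1
x_1 = 2.1875, f(x_1) = 0.313725, coefficient = 4
x_2 = 2.6250, f(x_2) = 0.275862, coefficient = 2
x_3 = 3.0625, f(x_3) = 0.246154, coefficient = 4
x_4 = 3.5000, f(x_4) = 0.222222, coefficient = 1

I ≈ (0.437500/3) × 3.377100 = 0.492494
Exact value: 0.492476
Error: 0.000017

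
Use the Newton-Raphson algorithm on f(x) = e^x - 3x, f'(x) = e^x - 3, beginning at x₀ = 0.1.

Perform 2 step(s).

f(x) = e^x - 3x
f'(x) = e^x - 3
x₀ = 0.1

Newton-Raphson formula: x_{n+1} = x_n - f(x_n)/f'(x_n)

Iteration 1:
  f(0.100000) = 0.805171
  f'(0.100000) = -1.894829
  x_1 = 0.100000 - 0.805171/(-1.894829) = 0.524931
Iteration 2:
  f(0.524931) = 0.115550
  f'(0.524931) = -1.309658
  x_2 = 0.524931 - 0.115550/(-1.309658) = 0.613160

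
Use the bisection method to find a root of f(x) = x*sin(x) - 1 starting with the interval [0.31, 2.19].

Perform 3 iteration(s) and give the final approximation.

f(x) = x*sin(x) - 1
Initial interval: [0.31, 2.19]

Iteration 1:
  c_1 = (0.310000 + 2.190000)/2 = 1.250000
  f(c_1) = f(1.250000) = 0.186231
  f(a) × f(c) < 0, new interval: [0.310000, 1.250000]
Iteration 2:
  c_2 = (0.310000 + 1.250000)/2 = 0.780000
  f(c_2) = f(0.780000) = -0.451442
  f(a) × f(c) ≥ 0, new interval: [0.780000, 1.250000]
Iteration 3:
  c_3 = (0.780000 + 1.250000)/2 = 1.015000
  f(c_3) = f(1.015000) = -0.137777
  f(a) × f(c) ≥ 0, new interval: [1.015000, 1.250000]

After 3 iteration(s), the approximation is c_3 = 1.015000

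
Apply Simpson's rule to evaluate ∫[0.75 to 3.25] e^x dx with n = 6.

f(x) = e^x
a = 0.75, b = 3.25, n = 6
h = (b - a)/n = 0.416667

Simpson's rule: (h/3)[f(x₀) + 4f(x₁) + 2f(x₂) + ... + f(xₙ)]

x_0 = 0.7500, f(x_0) = 2.117000, coefficient = 1
x_1 = 1.1667, f(x_1) = 3.211271, coefficient = 4
x_2 = 1.5833, f(x_2) = 4.871166, coefficient = 2
x_3 = 2.0000, f(x_3) = 7.389056, coefficient = 4
x_4 = 2.4167, f(x_4) = 11.208436, coefficient = 2
x_5 = 2.8333, f(x_5) = 17.002040, coefficient = 4
x_6 = 3.2500, f(x_6) = 25.790340, coefficient = 1

I ≈ (0.416667/3) × 170.476009 = 23.677224
Exact value: 23.673340
Error: 0.003884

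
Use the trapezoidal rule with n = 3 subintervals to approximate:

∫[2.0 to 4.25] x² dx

f(x) = x²
a = 2.0, b = 4.25, n = 3
h = (b - a)/n = 0.750000

Trapezoidal rule: (h/2)[f(x₀) + 2f(x₁) + 2f(x₂) + ... + f(xₙ)]

x_0 = 2.0000, f(x_0) = 4.000000, coefficient = 1
x_1 = 2.7500, f(x_1) = 7.562500, coefficient = 2
x_2 = 3.5000, f(x_2) = 12.250000, coefficient = 2
x_3 = 4.2500, f(x_3) = 18.062500, coefficient = 1

I ≈ (0.750000/2) × 61.687500 = 23.132812
Exact value: 22.921875
Error: 0.210938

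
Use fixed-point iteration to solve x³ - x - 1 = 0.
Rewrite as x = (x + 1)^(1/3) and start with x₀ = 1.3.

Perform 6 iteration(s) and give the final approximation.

Equation: x³ - x - 1 = 0
Fixed-point form: x = (x + 1)^(1/3)
x₀ = 1.3

x_1 = g(1.300000) = 1.320006
x_2 = g(1.320006) = 1.323822
x_3 = g(1.323822) = 1.324548
x_4 = g(1.324548) = 1.324686
x_5 = g(1.324686) = 1.324712
x_6 = g(1.324712) = 1.324717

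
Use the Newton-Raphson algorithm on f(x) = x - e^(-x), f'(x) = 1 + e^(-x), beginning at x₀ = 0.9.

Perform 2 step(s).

f(x) = x - e^(-x)
f'(x) = 1 + e^(-x)
x₀ = 0.9

Newton-Raphson formula: x_{n+1} = x_n - f(x_n)/f'(x_n)

Iteration 1:
  f(0.900000) = 0.493430
  f'(0.900000) = 1.406570
  x_1 = 0.900000 - 0.493430/1.406570 = 0.549196
Iteration 2:
  f(0.549196) = -0.028218
  f'(0.549196) = 1.577414
  x_2 = 0.549196 - (-0.028218)/1.577414 = 0.567085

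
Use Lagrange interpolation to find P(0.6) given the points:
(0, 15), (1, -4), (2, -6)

Lagrange interpolation formula:
P(x) = Σ yᵢ × Lᵢ(x)
where Lᵢ(x) = Π_{j≠i} (x - xⱼ)/(xᵢ - xⱼ)

L_0(0.6) = (0.6 - 1)/(0 - 1) × (0.6 - 2)/(0 - 2) = 0.280000
L_1(0.6) = (0.6 - 0)/(1 - 0) × (0.6 - 2)/(1 - 2) = 0.840000
L_2(0.6) = (0.6 - 0)/(2 - 0) × (0.6 - 1)/(2 - 1) = -0.120000

P(0.6) = 15×L_0(0.6) + (-4)×L_1(0.6) + (-6)×L_2(0.6)
P(0.6) = 1.560000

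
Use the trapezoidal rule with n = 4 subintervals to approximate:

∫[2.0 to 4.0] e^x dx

f(x) = e^x
a = 2.0, b = 4.0, n = 4
h = (b - a)/n = 0.500000

Trapezoidal rule: (h/2)[f(x₀) + 2f(x₁) + 2f(x₂) + ... + f(xₙ)]

x_0 = 2.0000, f(x_0) = 7.389056, coefficient = 1
x_1 = 2.5000, f(x_1) = 12.182494, coefficient = 2
x_2 = 3.0000, f(x_2) = 20.085537, coefficient = 2
x_3 = 3.5000, f(x_3) = 33.115452, coefficient = 2
x_4 = 4.0000, f(x_4) = 54.598150, coefficient = 1

I ≈ (0.500000/2) × 192.754172 = 48.188543
Exact value: 47.209094
Error: 0.979449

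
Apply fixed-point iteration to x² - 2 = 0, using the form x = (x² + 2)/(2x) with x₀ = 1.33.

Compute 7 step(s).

Equation: x² - 2 = 0
Fixed-point form: x = (x² + 2)/(2x)
x₀ = 1.33

x_1 = g(1.330000) = 1.416880
x_2 = g(1.416880) = 1.414216
x_3 = g(1.414216) = 1.414214
x_4 = g(1.414214) = 1.414214
x_5 = g(1.414214) = 1.414214
x_6 = g(1.414214) = 1.414214
x_7 = g(1.414214) = 1.414214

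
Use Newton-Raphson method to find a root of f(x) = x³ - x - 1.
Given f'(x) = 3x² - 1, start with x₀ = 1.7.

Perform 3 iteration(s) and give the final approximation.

f(x) = x³ - x - 1
f'(x) = 3x² - 1
x₀ = 1.7

Newton-Raphson formula: x_{n+1} = x_n - f(x_n)/f'(x_n)

Iteration 1:
  f(1.700000) = 2.213000
  f'(1.700000) = 7.670000
  x_1 = 1.700000 - 2.213000/7.670000 = 1.411473
Iteration 2:
  f(1.411473) = 0.400544
  f'(1.411473) = 4.976770
  x_2 = 1.411473 - 0.400544/4.976770 = 1.330991
Iteration 3:
  f(1.330991) = 0.026907
  f'(1.330991) = 4.314608
  x_3 = 1.330991 - 0.026907/4.314608 = 1.324754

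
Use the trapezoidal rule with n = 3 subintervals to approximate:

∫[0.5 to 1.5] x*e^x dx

f(x) = x*e^x
a = 0.5, b = 1.5, n = 3
h = (b - a)/n = 0.333333

Trapezoidal rule: (h/2)[f(x₀) + 2f(x₁) + 2f(x₂) + ... + f(xₙ)]

x_0 = 0.5000, f(x_0) = 0.824361, coefficient = 1
x_1 = 0.8333, f(x_1) = 1.917480, coefficient = 2
x_2 = 1.1667, f(x_2) = 3.746482, coefficient = 2
x_3 = 1.5000, f(x_3) = 6.722534, coefficient = 1

I ≈ (0.333333/2) × 18.874819 = 3.145803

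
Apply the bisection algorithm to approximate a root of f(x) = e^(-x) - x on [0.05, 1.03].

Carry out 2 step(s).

f(x) = e^(-x) - x
Initial interval: [0.05, 1.03]

Iteration 1:
  c_1 = (0.050000 + 1.030000)/2 = 0.540000
  f(c_1) = f(0.540000) = 0.042748
  f(a) × f(c) ≥ 0, new interval: [0.540000, 1.030000]
Iteration 2:
  c_2 = (0.540000 + 1.030000)/2 = 0.785000
  f(c_2) = f(0.785000) = -0.328880
  f(a) × f(c) < 0, new interval: [0.540000, 0.785000]

After 2 iteration(s), the approximation is c_2 = 0.785000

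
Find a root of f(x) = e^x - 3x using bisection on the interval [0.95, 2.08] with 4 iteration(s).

f(x) = e^x - 3x
Initial interval: [0.95, 2.08]

Iteration 1:
  c_1 = (0.950000 + 2.080000)/2 = 1.515000
  f(c_1) = f(1.515000) = 0.004421
  f(a) × f(c) < 0, new interval: [0.950000, 1.515000]
Iteration 2:
  c_2 = (0.950000 + 1.515000)/2 = 1.232500
  f(c_2) = f(1.232500) = -0.267707
  f(a) × f(c) ≥ 0, new interval: [1.232500, 1.515000]
Iteration 3:
  c_3 = (1.232500 + 1.515000)/2 = 1.373750
  f(c_3) = f(1.373750) = -0.171114
  f(a) × f(c) ≥ 0, new interval: [1.373750, 1.515000]
Iteration 4:
  c_4 = (1.373750 + 1.515000)/2 = 1.444375
  f(c_4) = f(1.444375) = -0.093923
  f(a) × f(c) ≥ 0, new interval: [1.444375, 1.515000]

After 4 iteration(s), the approximation is c_4 = 1.444375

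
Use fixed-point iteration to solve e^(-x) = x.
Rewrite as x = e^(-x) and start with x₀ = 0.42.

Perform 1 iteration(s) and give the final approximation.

Equation: e^(-x) = x
Fixed-point form: x = e^(-x)
x₀ = 0.42

x_1 = g(0.420000) = 0.657047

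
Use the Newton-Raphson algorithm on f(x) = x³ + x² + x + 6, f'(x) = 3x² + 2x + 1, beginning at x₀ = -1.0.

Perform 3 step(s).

f(x) = x³ + x² + x + 6
f'(x) = 3x² + 2x + 1
x₀ = -1.0

Newton-Raphson formula: x_{n+1} = x_n - f(x_n)/f'(x_n)

Iteration 1:
  f(-1.000000) = 5.000000
  f'(-1.000000) = 2.000000
  x_1 = -1.000000 - 5.000000/2.000000 = -3.500000
Iteration 2:
  f(-3.500000) = -28.125000
  f'(-3.500000) = 30.750000
  x_2 = -3.500000 - (-28.125000)/30.750000 = -2.585366
Iteration 3:
  f(-2.585366) = -7.182136
  f'(-2.585366) = 15.881618
  x_3 = -2.585366 - (-7.182136)/15.881618 = -2.133136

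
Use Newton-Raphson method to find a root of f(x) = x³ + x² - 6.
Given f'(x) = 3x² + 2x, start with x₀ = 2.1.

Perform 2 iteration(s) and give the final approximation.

f(x) = x³ + x² - 6
f'(x) = 3x² + 2x
x₀ = 2.1

Newton-Raphson formula: x_{n+1} = x_n - f(x_n)/f'(x_n)

Iteration 1:
  f(2.100000) = 7.671000
  f'(2.100000) = 17.430000
  x_1 = 2.100000 - 7.671000/17.430000 = 1.659897
Iteration 2:
  f(1.659897) = 1.328699
  f'(1.659897) = 11.585565
  x_2 = 1.659897 - 1.328699/11.585565 = 1.545211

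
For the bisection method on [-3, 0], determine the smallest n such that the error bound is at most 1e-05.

We need (b-a)/2^n ≤ 1e-05
(0 - (-3))/2^n ≤ 1e-05
3/2^n ≤ 1e-05
2^n ≥ 300000
n ≥ log₂(300000) = 18.19
n ≥ 19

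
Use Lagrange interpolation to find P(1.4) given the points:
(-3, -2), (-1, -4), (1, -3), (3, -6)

Lagrange interpolation formula:
P(x) = Σ yᵢ × Lᵢ(x)
where Lᵢ(x) = Π_{j≠i} (x - xⱼ)/(xᵢ - xⱼ)

L_0(1.4) = (1.4 - (-1))/(-3 - (-1)) × (1.4 - 1)/(-3 - 1) × (1.4 - 3)/(-3 - 3) = 0.032000
L_1(1.4) = (1.4 - (-3))/(-1 - (-3)) × (1.4 - 1)/(-1 - 1) × (1.4 - 3)/(-1 - 3) = -0.176000
L_2(1.4) = (1.4 - (-3))/(1 - (-3)) × (1.4 - (-1))/(1 - (-1)) × (1.4 - 3)/(1 - 3) = 1.056000
L_3(1.4) = (1.4 - (-3))/(3 - (-3)) × (1.4 - (-1))/(3 - (-1)) × (1.4 - 1)/(3 - 1) = 0.088000

P(1.4) = (-2)×L_0(1.4) + (-4)×L_1(1.4) + (-3)×L_2(1.4) + (-6)×L_3(1.4)
P(1.4) = -3.056000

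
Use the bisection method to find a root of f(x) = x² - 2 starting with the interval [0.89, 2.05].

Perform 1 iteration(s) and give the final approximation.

f(x) = x² - 2
Initial interval: [0.89, 2.05]

Iteration 1:
  c_1 = (0.890000 + 2.050000)/2 = 1.470000
  f(c_1) = f(1.470000) = 0.160900
  f(a) × f(c) < 0, new interval: [0.890000, 1.470000]

After 1 iteration(s), the approximation is c_1 = 1.470000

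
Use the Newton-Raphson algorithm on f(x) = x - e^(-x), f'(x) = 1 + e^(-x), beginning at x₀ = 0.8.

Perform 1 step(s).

f(x) = x - e^(-x)
f'(x) = 1 + e^(-x)
x₀ = 0.8

Newton-Raphson formula: x_{n+1} = x_n - f(x_n)/f'(x_n)

Iteration 1:
  f(0.800000) = 0.350671
  f'(0.800000) = 1.449329
  x_1 = 0.800000 - 0.350671/1.449329 = 0.558046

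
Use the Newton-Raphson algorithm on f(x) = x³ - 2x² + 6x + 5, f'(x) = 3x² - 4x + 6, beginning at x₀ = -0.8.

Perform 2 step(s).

f(x) = x³ - 2x² + 6x + 5
f'(x) = 3x² - 4x + 6
x₀ = -0.8

Newton-Raphson formula: x_{n+1} = x_n - f(x_n)/f'(x_n)

Iteration 1:
  f(-0.800000) = -1.592000
  f'(-0.800000) = 11.120000
  x_1 = -0.800000 - (-1.592000)/11.120000 = -0.656835
Iteration 2:
  f(-0.656835) = -0.087250
  f'(-0.656835) = 9.921633
  x_2 = -0.656835 - (-0.087250)/9.921633 = -0.648041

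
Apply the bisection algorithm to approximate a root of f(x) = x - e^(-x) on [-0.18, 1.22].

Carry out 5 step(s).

f(x) = x - e^(-x)
Initial interval: [-0.18, 1.22]

Iteration 1:
  c_1 = (-0.180000 + 1.220000)/2 = 0.520000
  f(c_1) = f(0.520000) = -0.074521
  f(a) × f(c) ≥ 0, new interval: [0.520000, 1.220000]
Iteration 2:
  c_2 = (0.520000 + 1.220000)/2 = 0.870000
  f(c_2) = f(0.870000) = 0.451048
  f(a) × f(c) < 0, new interval: [0.520000, 0.870000]
Iteration 3:
  c_3 = (0.520000 + 0.870000)/2 = 0.695000
  f(c_3) = f(0.695000) = 0.195926
  f(a) × f(c) < 0, new interval: [0.520000, 0.695000]
Iteration 4:
  c_4 = (0.520000 + 0.695000)/2 = 0.607500
  f(c_4) = f(0.607500) = 0.062789
  f(a) × f(c) < 0, new interval: [0.520000, 0.607500]
Iteration 5:
  c_5 = (0.520000 + 0.607500)/2 = 0.563750
  f(c_5) = f(0.563750) = -0.005321
  f(a) × f(c) ≥ 0, new interval: [0.563750, 0.607500]

After 5 iteration(s), the approximation is c_5 = 0.563750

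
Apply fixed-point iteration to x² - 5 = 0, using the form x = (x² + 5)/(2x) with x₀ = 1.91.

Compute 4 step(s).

Equation: x² - 5 = 0
Fixed-point form: x = (x² + 5)/(2x)
x₀ = 1.91

x_1 = g(1.910000) = 2.263901
x_2 = g(2.263901) = 2.236239
x_3 = g(2.236239) = 2.236068
x_4 = g(2.236068) = 2.236068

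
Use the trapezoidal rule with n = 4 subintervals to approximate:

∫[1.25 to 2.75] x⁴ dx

f(x) = x⁴
a = 1.25, b = 2.75, n = 4
h = (b - a)/n = 0.375000

Trapezoidal rule: (h/2)[f(x₀) + 2f(x₁) + 2f(x₂) + ... + f(xₙ)]

x_0 = 1.2500, f(x_0) = 2.441406, coefficient = 1
x_1 = 1.6250, f(x_1) = 6.972900, coefficient = 2
x_2 = 2.0000, f(x_2) = 16.000000, coefficient = 2
x_3 = 2.3750, f(x_3) = 31.816650, coefficient = 2
x_4 = 2.7500, f(x_4) = 57.191406, coefficient = 1

I ≈ (0.375000/2) × 169.211914 = 31.727234
Exact value: 30.844922
Error: 0.882312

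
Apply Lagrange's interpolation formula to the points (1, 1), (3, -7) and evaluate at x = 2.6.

Lagrange interpolation formula:
P(x) = Σ yᵢ × Lᵢ(x)
where Lᵢ(x) = Π_{j≠i} (x - xⱼ)/(xᵢ - xⱼ)

L_0(2.6) = (2.6 - 3)/(1 - 3) = 0.200000
L_1(2.6) = (2.6 - 1)/(3 - 1) = 0.800000

P(2.6) = 1×L_0(2.6) + (-7)×L_1(2.6)
P(2.6) = -5.400000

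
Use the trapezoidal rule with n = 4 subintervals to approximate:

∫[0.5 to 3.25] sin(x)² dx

f(x) = sin(x)²
a = 0.5, b = 3.25, n = 4
h = (b - a)/n = 0.687500

Trapezoidal rule: (h/2)[f(x₀) + 2f(x₁) + 2f(x₂) + ... + f(xₙ)]

x_0 = 0.5000, f(x_0) = 0.229849, coefficient = 1
x_1 = 1.1875, f(x_1) = 0.860139, coefficient = 2
x_2 = 1.8750, f(x_2) = 0.910280, coefficient = 2
x_3 = 2.5625, f(x_3) = 0.299499, coefficient = 2
x_4 = 3.2500, f(x_4) = 0.011706, coefficient = 1

I ≈ (0.687500/2) × 4.381390 = 1.506103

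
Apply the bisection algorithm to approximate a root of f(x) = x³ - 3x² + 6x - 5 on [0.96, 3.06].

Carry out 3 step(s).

f(x) = x³ - 3x² + 6x - 5
Initial interval: [0.96, 3.06]

Iteration 1:
  c_1 = (0.960000 + 3.060000)/2 = 2.010000
  f(c_1) = f(2.010000) = 3.060301
  f(a) × f(c) < 0, new interval: [0.960000, 2.010000]
Iteration 2:
  c_2 = (0.960000 + 2.010000)/2 = 1.485000
  f(c_2) = f(1.485000) = 0.569084
  f(a) × f(c) < 0, new interval: [0.960000, 1.485000]
Iteration 3:
  c_3 = (0.960000 + 1.485000)/2 = 1.222500
  f(c_3) = f(1.222500) = -0.321485
  f(a) × f(c) ≥ 0, new interval: [1.222500, 1.485000]

After 3 iteration(s), the approximation is c_3 = 1.222500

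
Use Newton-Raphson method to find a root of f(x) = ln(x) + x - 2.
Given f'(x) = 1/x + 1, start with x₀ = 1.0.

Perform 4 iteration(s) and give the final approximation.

f(x) = ln(x) + x - 2
f'(x) = 1/x + 1
x₀ = 1.0

Newton-Raphson formula: x_{n+1} = x_n - f(x_n)/f'(x_n)

Iteration 1:
  f(1.000000) = -1.000000
  f'(1.000000) = 2.000000
  x_1 = 1.000000 - (-1.000000)/2.000000 = 1.500000
Iteration 2:
  f(1.500000) = -0.094535
  f'(1.500000) = 1.666667
  x_2 = 1.500000 - (-0.094535)/1.666667 = 1.556721
Iteration 3:
  f(1.556721) = -0.000697
  f'(1.556721) = 1.642376
  x_3 = 1.556721 - (-0.000697)/1.642376 = 1.557146
Iteration 4:
  f(1.557146) = 0.000000
  f'(1.557146) = 1.642201
  x_4 = 1.557146 - 0.000000/1.642201 = 1.557146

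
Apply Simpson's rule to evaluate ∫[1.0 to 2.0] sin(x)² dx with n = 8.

f(x) = sin(x)²
a = 1.0, b = 2.0, n = 8
h = (b - a)/n = 0.125000

Simpson's rule: (h/3)[f(x₀) + 4f(x₁) + 2f(x₂) + ... + f(xₙ)]

x_0 = 1.0000, f(x_0) = 0.708073, coefficient = 1
x_1 = 1.1250, f(x_1) = 0.814087, coefficient = 4
x_2 = 1.2500, f(x_2) = 0.900572, coefficient = 2
x_3 = 1.3750, f(x_3) = 0.962151, coefficient = 4
x_4 = 1.5000, f(x_4) = 0.994996, coefficient = 2
x_5 = 1.6250, f(x_5) = 0.997065, coefficient = 4
x_6 = 1.7500, f(x_6) = 0.968228, coefficient = 2
x_7 = 1.8750, f(x_7) = 0.910280, coefficient = 4
x_8 = 2.0000, f(x_8) = 0.826822, coefficient = 1

I ≈ (0.125000/3) × 21.996818 = 0.916534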